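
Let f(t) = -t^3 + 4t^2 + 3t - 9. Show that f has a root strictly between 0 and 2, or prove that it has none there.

f(0) = -9 and f(2) = 5, which have opposite signs.
As a polynomial, f is continuous on every closed interval.
By the Intermediate Value Theorem f must vanish at some point of (0, 2).

Yes, f has a root in the interval.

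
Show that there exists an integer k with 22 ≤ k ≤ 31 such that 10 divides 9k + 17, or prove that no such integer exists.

For k = 22, 23, …, 26 the values 215, 224, 233, 242, 251 are not multiples of 10. At k = 27 we get 9·27 + 17 = 260, and 260 = 10·26.

k = 27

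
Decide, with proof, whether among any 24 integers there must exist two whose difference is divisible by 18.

Yes, this is always true.

Each integer lies in one of the 18 residue classes modulo 18.
Since 24 > 18, two of the 24 integers must share a residue class by the pigeonhole principle; call them a and b.
Their difference a − b is then a multiple of 18.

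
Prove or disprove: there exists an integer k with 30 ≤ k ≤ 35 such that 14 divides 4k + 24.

No such integer k in that range exists.

For k = 30, 31, …, 35 the values of 4k + 24 modulo 14 are 4, 8, 12, 2, 6, 10 respectively.
None is 0, so 14 never divides 4k + 24 on this range.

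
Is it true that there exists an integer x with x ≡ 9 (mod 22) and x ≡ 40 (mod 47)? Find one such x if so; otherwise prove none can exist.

x = 933

gcd(22, 47) = 1, so the Chinese Remainder Theorem guarantees exactly one residue class mod 1034 satisfying both.
Any solution of the first congruence is x = 9 + 22t; substituting into the second, 22t ≡ 40 − 9 ≡ 31 (mod 47).
Invert 22 mod 47 by the Euclidean algorithm: 47 = 2·22 + 3, 22 = 7·3 + 1, 3 = 3·1 + 0; back-substituting, 1 = 22 − 7·3 = 22 − 7·(47 − 2·22) = −7·47 + 15·22. Hence 22·15 ≡ 1, so 22⁻¹ ≡ 15 (mod 47).
Therefore t ≡ 15·31 = 465 ≡ 42 (mod 47).
With t = 42: x = 9 + 22·42 = 933.
Check: 933 mod 22 = 9, 933 mod 47 = 40. ✓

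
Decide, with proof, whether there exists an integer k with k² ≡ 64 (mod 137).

k = 129

Take k = 129. Then 129² = 16641 = 121·137 + 64, so 129² ≡ 64 (mod 137).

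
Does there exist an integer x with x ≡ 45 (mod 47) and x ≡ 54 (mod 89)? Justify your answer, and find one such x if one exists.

Since 47 and 89 share no common factor, CRT says the pair of congruences has a solution (unique mod 4183).
Any solution of the first congruence is x = 45 + 47t; substituting into the second, 47t ≡ 54 − 45 ≡ 9 (mod 89).
To invert 47 modulo 89: 89 = 1·47 + 42, 47 = 1·42 + 5, 42 = 8·5 + 2, 5 = 2·2 + 1, 2 = 2·1 + 0, and unwinding, 1 = 5 − 2·2 = 5 − 2·(42 − 8·5) = −2·42 + 17·5 = −2·42 + 17·(47 − 1·42) = 17·47 − 19·42 = 17·47 − 19·(89 − 1·47) = −19·89 + 36·47. Thus 47⁻¹ ≡ 36 (mod 89).
Therefore t ≡ 36·9 = 324 ≡ 57 (mod 89).
Taking t = 57 gives x = 45 + 47·57 = 2724.
Verify: 2724 = 57·47 + 45 and 2724 = 30·89 + 54. ✓

x = 2724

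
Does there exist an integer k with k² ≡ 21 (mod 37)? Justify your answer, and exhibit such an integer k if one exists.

k = 13 works: 13² = 169, and 169 − 21 = 148 = 4·37.

k = 13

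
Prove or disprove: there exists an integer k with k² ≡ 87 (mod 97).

No such integer exists.

97 is prime, so by Euler's criterion 87 is a square mod 97 iff 87^((97−1)/2) = 87^48 ≡ 1 (mod 97).
Squaring successively (mod 97): 87^2 = 7569 ≡ 3; 87^4 ≡ 3² = 9 ≡ 9; 87^8 ≡ 9² = 81 ≡ 81; 87^16 ≡ 81² = 6561 ≡ 62; 87^32 ≡ 62² = 3844 ≡ 61.
Since 48 = 32 + 16, 87^48 ≡ 61 · 62; multiplying out mod 97: 61·62 = 3782 ≡ 96. Thus 87^48 ≡ 96 ≡ −1 (mod 97).
By Euler's criterion 87 is a quadratic non-residue mod 97: no k satisfies k² ≡ 87 (mod 97).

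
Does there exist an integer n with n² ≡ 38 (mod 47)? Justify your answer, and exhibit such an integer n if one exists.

There is no such integer.

Apply Euler's criterion with the prime 47: 38 is a quadratic residue iff 38^23 ≡ 1 (mod 47), and a non-residue iff it is ≡ −1.
Squaring successively (mod 47): 38^2 = 1444 ≡ 34; 38^4 ≡ 34² = 1156 ≡ 28; 38^8 ≡ 28² = 784 ≡ 32; 38^16 ≡ 32² = 1024 ≡ 37.
Since 23 = 16 + 4 + 2 + 1, 38^23 ≡ 37 · 28 · 34 · 38; multiplying out mod 47: 37·28 = 1036 ≡ 2, then 2·34 = 68 ≡ 21, then 21·38 = 798 ≡ 46. Thus 38^23 ≡ 46 ≡ −1 (mod 47).
By Euler's criterion 38 is a quadratic non-residue mod 47: no n satisfies n² ≡ 38 (mod 47).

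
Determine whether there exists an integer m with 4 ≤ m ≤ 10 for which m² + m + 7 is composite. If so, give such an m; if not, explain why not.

m = 10

At m = 10: 10² + 10 + 7 = 117 = 3·39, which is composite.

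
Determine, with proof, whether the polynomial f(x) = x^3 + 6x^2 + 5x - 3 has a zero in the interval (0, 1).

Yes, f has a root in the interval.

f(0) = -3 and f(1) = 9, which have opposite signs.
Since f is a polynomial it is continuous on [0, 1].
By the Intermediate Value Theorem f must vanish at some point of (0, 1).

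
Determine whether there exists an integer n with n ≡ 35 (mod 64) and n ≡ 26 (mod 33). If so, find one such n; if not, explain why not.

Since 64 and 33 share no common factor, CRT says the pair of congruences has a solution (unique mod 2112).
Any solution of the first congruence is n = 35 + 64t; substituting into the second, 64t ≡ 26 − 35 ≡ 24 (mod 33).
64 ≡ 31 (mod 33), so this reads 31t ≡ 24 (mod 33). Note 31·16 = 496 ≡ 1 (mod 33) (as 496 − 1 = 15·33), so 31⁻¹ ≡ 16.
Therefore t ≡ 16·24 = 384 ≡ 21 (mod 33).
With t = 21: n = 35 + 64·21 = 1379.
Check: 1379 mod 64 = 35, 1379 mod 33 = 26. ✓

n = 1379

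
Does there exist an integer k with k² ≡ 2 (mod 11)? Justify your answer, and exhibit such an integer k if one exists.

Squares mod 11 repeat after k = 5 (as (−k)² = k²); for k = 0..5 they are 0, 1, 4, 9, 5, 3.
The set of squares mod 11 is therefore {0, 1, 3, 4, 5, 9}, which does not contain 2.
Therefore k² ≡ 2 (mod 11) has no solution.

No, no such integer exists.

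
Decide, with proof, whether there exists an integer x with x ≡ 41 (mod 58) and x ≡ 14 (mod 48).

There is no such integer.

Reduce both congruences modulo 2, which divides 58 and 48: they say x ≡ 41 (mod 2) and x ≡ 14 (mod 2).
However 41 ≡ 1 and 14 ≡ 0 (mod 2), and 1 ≠ 0.
Therefore no such x exists.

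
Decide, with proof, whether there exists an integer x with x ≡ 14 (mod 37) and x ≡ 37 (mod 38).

x = 569

Since 37 and 38 share no common factor, CRT says the pair of congruences has a solution (unique mod 1406).
Any solution of the first congruence is x = 14 + 37t; substituting into the second, 37t ≡ 37 − 14 ≡ 23 (mod 38).
Note 37·37 = 1369 ≡ 1 (mod 38) (as 1369 − 1 = 36·38), so 37⁻¹ ≡ 37.
Therefore t ≡ 37·23 = 851 ≡ 15 (mod 38).
Taking t = 15 gives x = 14 + 37·15 = 569.
Check: 569 mod 37 = 14, 569 mod 38 = 37. ✓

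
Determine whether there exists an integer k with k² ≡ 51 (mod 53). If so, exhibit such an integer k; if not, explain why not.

There is no such integer.

Apply Euler's criterion with the prime 53: 51 is a quadratic residue iff 51^26 ≡ 1 (mod 53), and a non-residue iff it is ≡ −1.
Repeated squaring mod 53: 51^2 = 2601 ≡ 4; 51^4 ≡ 4² = 16 ≡ 16; 51^8 ≡ 16² = 256 ≡ 44; 51^16 ≡ 44² = 1936 ≡ 28.
Since 26 = 16 + 8 + 2, 51^26 ≡ 28 · 44 · 4; multiplying out mod 53: 28·44 = 1232 ≡ 13, then 13·4 = 52 ≡ 52. Thus 51^26 ≡ 52 ≡ −1 (mod 53).
By Euler's criterion 51 is a quadratic non-residue mod 53: no k satisfies k² ≡ 51 (mod 53).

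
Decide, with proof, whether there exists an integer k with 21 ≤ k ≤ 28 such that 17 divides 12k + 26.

At k = 21, 12·21 + 26 = 278 ≡ 6 (mod 17), and each step in k adds 12, giving residues 6, 1, 13, 8, 3, 15, 10, 5 for k = 21, 22, …, 28.
Since 0 is absent from this list, 17 ∤ 12k + 26 for every k with 21 ≤ k ≤ 28.

No such integer k in that range exists.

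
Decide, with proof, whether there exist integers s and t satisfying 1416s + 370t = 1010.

Since gcd(1416, 370) = 2 and 1010 = 2·505, Bézout's identity guarantees a solution.
Dividing through by 2 reduces the equation to 708s + 185t = 505.
Dividing repeatedly: 708 = 3·185 + 153, 185 = 1·153 + 32, 153 = 4·32 + 25, 32 = 1·25 + 7, 25 = 3·7 + 4, 7 = 1·4 + 3, 4 = 1·3 + 1, 3 = 3·1 + 0.
Back-substituting, 1 = 4 − 1·3 = 4 − (7 − 1·4) = −7 + 2·4 = −7 + 2·(25 − 3·7) = 2·25 − 7·7 = 2·25 − 7·(32 − 1·25) = −7·32 + 9·25 = −7·32 + 9·(153 − 4·32) = 9·153 − 43·32 = 9·153 − 43·(185 − 1·153) = −43·185 + 52·153 = −43·185 + 52·(708 − 3·185) = 52·708 − 199·185; that is, 708·52 + 185·(-199) = 1.
Multiplying through by 505: s = 52·505 = 26260, t = (-199)·505 = -100495 is a solution.
The general solution is s = 26260 + 185k, t = -100495 − 708k; taking k = -141 gives the smaller pair s = 175, t = -667.
Check: 1416·175 + 370·(-667) = 247800 − 246790 = 1010. ✓

s = 175, t = -667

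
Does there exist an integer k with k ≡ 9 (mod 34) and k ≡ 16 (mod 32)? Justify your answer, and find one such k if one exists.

gcd(34, 32) = 2. If k ≡ 9 (mod 34) and k ≡ 16 (mod 32), then k ≡ 9 (mod 2) and k ≡ 16 (mod 2).
These are incompatible: 9 − 16 = -7 is not divisible by 2.
So no integer satisfies both congruences.

No such integer exists.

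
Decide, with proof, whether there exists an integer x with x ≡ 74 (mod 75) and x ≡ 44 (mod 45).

x = 224

The moduli are not coprime: gcd(75, 45) = 15. Compatibility requires 15 ∣ (44 − 74) = -30, which holds, so solutions exist.
The integers ≡ 74 (mod 75) are 74, 149, 224, …; their remainders mod 45 are 29, 14, 44, so x = 224 is the first that is ≡ 44 (mod 45).
Verify: 224 = 2·75 + 74 and 224 = 4·45 + 44. ✓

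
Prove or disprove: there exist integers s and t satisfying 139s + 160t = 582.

s = 18, t = -12

Since gcd(139, 160) = 1, every integer is an integer combination of 139 and 160.
Dividing repeatedly: 160 = 1·139 + 21, 139 = 6·21 + 13, 21 = 1·13 + 8, 13 = 1·8 + 5, 8 = 1·5 + 3, 5 = 1·3 + 2, 3 = 1·2 + 1, 2 = 2·1 + 0.
Working back up the chain: 1 = 3 − 1·2 = 3 − (5 − 1·3) = −5 + 2·3 = −5 + 2·(8 − 1·5) = 2·8 − 3·5 = 2·8 − 3·(13 − 1·8) = −3·13 + 5·8 = −3·13 + 5·(21 − 1·13) = 5·21 − 8·13 = 5·21 − 8·(139 − 6·21) = −8·139 + 53·21 = −8·139 + 53·(160 − 1·139) = 53·160 − 61·139. So 139·(-61) + 160·53 = 1.
Multiplying through by 582: s = (-61)·582 = -35502, t = 53·582 = 30846 is a solution.
The general solution is s = -35502 + 160k, t = 30846 − 139k; taking k = 222 gives the smaller pair s = 18, t = -12.
Indeed 139·18 + 160·(-12) = 2502 − 1920 = 582.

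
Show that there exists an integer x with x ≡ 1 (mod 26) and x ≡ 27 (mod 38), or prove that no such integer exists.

gcd(26, 38) = 2. A simultaneous solution exists iff 1 ≡ 27 (mod 2); here 1 mod 2 = 1 = 27 mod 2, so it does.
List candidates x ≡ 1 (mod 26): 1, 27. Modulo 38 these are 1, 27; 27 gives 27 as required.
Check: 27 mod 26 = 1, 27 mod 38 = 27. ✓

x = 27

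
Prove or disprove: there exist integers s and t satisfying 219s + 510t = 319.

Any value of 219s + 510t is a multiple of gcd(219, 510) = 3.
But 319 is not a multiple of 3 (it leaves remainder 1).
Therefore 219s + 510t = 319 has no solution in integers.

No such integers exist.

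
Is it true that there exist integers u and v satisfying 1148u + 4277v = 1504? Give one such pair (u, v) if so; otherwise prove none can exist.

No, no such integers exist.

gcd(1148, 4277) = 7, so every integer of the form 1148u + 4277v is a multiple of 7.
But 1504 is not a multiple of 7 (it leaves remainder 6).
So the equation is unsolvable over ℤ.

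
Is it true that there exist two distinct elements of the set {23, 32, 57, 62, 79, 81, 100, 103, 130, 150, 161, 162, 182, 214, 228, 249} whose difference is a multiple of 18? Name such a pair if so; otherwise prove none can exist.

No, no such pair exists.

Reduce each element modulo 18: 23↦5, 32↦14, 57↦3, 62↦8, 79↦7, 81↦9, 100↦10, 103↦13, 130↦4, 150↦6, 161↦17, 162↦0, 182↦2, 214↦16, 228↦12, 249↦15.
All 16 residues are distinct, so no two elements differ by a multiple of 18.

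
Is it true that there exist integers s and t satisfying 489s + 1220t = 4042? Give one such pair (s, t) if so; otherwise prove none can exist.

Since gcd(489, 1220) = 1, every integer is an integer combination of 489 and 1220.
Dividing repeatedly: 1220 = 2·489 + 242, 489 = 2·242 + 5, 242 = 48·5 + 2, 5 = 2·2 + 1, 2 = 2·1 + 0.
Back-substituting, 1 = 5 − 2·2 = 5 − 2·(242 − 48·5) = −2·242 + 97·5 = −2·242 + 97·(489 − 2·242) = 97·489 − 196·242 = 97·489 − 196·(1220 − 2·489) = −196·1220 + 489·489; that is, 489·489 + 1220·(-196) = 1.
Times 4042: 489·1976538 + 1220·(-792232) = 4042, so (1976538, -792232) solves it.
Shifting by a multiple of (1220, −489) keeps it a solution: s = 1976538 − 1620·1220 = 138, t = -792232 + 1620·489 = -52.
Indeed 489·138 + 1220·(-52) = 67482 − 63440 = 4042.

s = 138, t = -52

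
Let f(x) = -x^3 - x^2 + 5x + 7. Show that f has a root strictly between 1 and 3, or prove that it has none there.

f(1) = 10 and f(3) = -14, which have opposite signs.
As a polynomial, f is continuous on every closed interval.
By the Intermediate Value Theorem f must vanish at some point of (1, 3).

Yes, f has a root in the interval.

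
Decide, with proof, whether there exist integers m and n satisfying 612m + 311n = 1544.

Since gcd(612, 311) = 1, every integer is an integer combination of 612 and 311.
Euclidean algorithm: 612 = 1·311 + 301, 311 = 1·301 + 10, 301 = 30·10 + 1, 10 = 10·1 + 0.
Back-substituting, 1 = 301 − 30·10 = 301 − 30·(311 − 1·301) = −30·311 + 31·301 = −30·311 + 31·(612 − 1·311) = 31·612 − 61·311; that is, 612·31 + 311·(-61) = 1.
Scaling by 1544 gives the particular solution (m, n) = (47864, -94184).
The general solution is m = 47864 + 311k, n = -94184 − 612k; taking k = -153 gives the smaller pair m = 281, n = -548.
Indeed 612·281 + 311·(-548) = 171972 − 170428 = 1544.

m = 281, n = -548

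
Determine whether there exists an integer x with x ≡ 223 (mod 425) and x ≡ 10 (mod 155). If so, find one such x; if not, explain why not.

gcd(425, 155) = 5. If x ≡ 223 (mod 425) and x ≡ 10 (mod 155), then x ≡ 223 (mod 5) and x ≡ 10 (mod 5).
But 223 mod 5 = 3 while 10 mod 5 = 0, a contradiction.
Hence the system has no solution.

There is no such integer.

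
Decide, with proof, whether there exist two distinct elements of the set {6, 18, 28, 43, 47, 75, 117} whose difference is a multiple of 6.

Both 6 and 18 leave remainder 0 on division by 6; their difference 12 = 2·6 is a multiple of 6.

Yes: 6 and 18.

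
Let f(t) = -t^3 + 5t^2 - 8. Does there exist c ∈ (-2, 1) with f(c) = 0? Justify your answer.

Such a root exists.

f(-2) = 20 and f(1) = -4, which have opposite signs.
As a polynomial, f is continuous on every closed interval.
By the Intermediate Value Theorem f must vanish at some point of (-2, 1).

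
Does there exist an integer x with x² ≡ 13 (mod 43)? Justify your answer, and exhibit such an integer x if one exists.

x = 23 works: 23² = 529, and 529 − 13 = 516 = 12·43.

x = 23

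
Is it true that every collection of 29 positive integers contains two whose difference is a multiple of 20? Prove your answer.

Yes.

Partition the integers by their residue mod 20; there are 20 classes.
Since 29 > 20, two of the 29 integers must share a residue class by the pigeonhole principle; call them a and b.
Equal remainders mean a − b ≡ 0 (mod 20), so 20 divides their difference.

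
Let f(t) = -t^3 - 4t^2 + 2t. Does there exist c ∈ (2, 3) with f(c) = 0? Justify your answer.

f has no root in that interval.

The endpoint values f(2) = -20 and f(3) = -57 are both negative. Claim: f(t) < 0 for every t in (2, 3).
Substitute t = 2 + u, where 0 < u < 1 on the interval. Expanding, f(2 + u) = -u^3 - 10u^2 - 26u - 20.
All 4 nonzero coefficients of this polynomial in u are negative; hence for u > 0 the value is a sum of negative terms (the constant -20 among them).
So f is strictly negative on (2, 3); no root exists in the interval.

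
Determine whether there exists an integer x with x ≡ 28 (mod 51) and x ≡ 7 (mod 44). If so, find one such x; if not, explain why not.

gcd(51, 44) = 1, so the Chinese Remainder Theorem guarantees exactly one residue class mod 2244 satisfying both.
Any solution of the first congruence is x = 28 + 51t; substituting into the second, 51t ≡ 7 − 28 ≡ 23 (mod 44).
51 ≡ 7 (mod 44), so this reads 7t ≡ 23 (mod 44). To invert 7 modulo 44: 44 = 6·7 + 2, 7 = 3·2 + 1, 2 = 2·1 + 0, and unwinding, 1 = 7 − 3·2 = 7 − 3·(44 − 6·7) = −3·44 + 19·7. Thus 7⁻¹ ≡ 19 (mod 44).
Multiplying by 19: t ≡ 19·23 = 437 ≡ 41 (mod 44).
With t = 41: x = 28 + 51·41 = 2119.
Indeed 2119 ≡ 28 (mod 51) and 2119 ≡ 7 (mod 44).

x = 2119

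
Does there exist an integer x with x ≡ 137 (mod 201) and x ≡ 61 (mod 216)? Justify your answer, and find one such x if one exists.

There is no such integer.

gcd(201, 216) = 3. If x ≡ 137 (mod 201) and x ≡ 61 (mod 216), then x ≡ 137 (mod 3) and x ≡ 61 (mod 3).
But 137 mod 3 = 2 while 61 mod 3 = 1, a contradiction.
Hence the system has no solution.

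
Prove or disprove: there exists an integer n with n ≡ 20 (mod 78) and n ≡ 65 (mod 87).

gcd(78, 87) = 3. A simultaneous solution exists iff 20 ≡ 65 (mod 3); here 20 mod 3 = 2 = 65 mod 3, so it does.
Put n = 20 + 78t, so we need 78t ≡ 45 (mod 87), equivalently (divide by 3) 26t ≡ 15 (mod 29).
Note 26·19 = 494 ≡ 1 (mod 29) (as 494 − 1 = 17·29), so 26⁻¹ ≡ 19.
Therefore t ≡ 19·15 = 285 ≡ 24 (mod 29).
Then n = 20 + 78·24 = 1892.
Indeed 1892 ≡ 20 (mod 78) and 1892 ≡ 65 (mod 87).

n = 1892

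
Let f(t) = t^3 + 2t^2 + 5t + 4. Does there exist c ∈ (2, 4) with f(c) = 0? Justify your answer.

Evaluate at the endpoints: f(2) = 30, f(4) = 120 — same sign (positive).
f'(t) = 3t^2 + 4t + 5 has discriminant 4² − 4·3·5 = -44 < 0, so f' has no real roots and is positive for every real t.
Hence f is strictly increasing on ℝ, and in particular on [2, 4]. A strictly monotone function with same-sign endpoint values stays positive on the whole interval, so f has no zero in (2, 4).

No such root exists.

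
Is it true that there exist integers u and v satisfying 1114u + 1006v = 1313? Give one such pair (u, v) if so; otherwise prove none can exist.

gcd(1114, 1006) = 2, so every integer of the form 1114u + 1006v is a multiple of 2.
But 1313 is not a multiple of 2 (it leaves remainder 1).
Therefore 1114u + 1006v = 1313 has no solution in integers.

There are no such integers.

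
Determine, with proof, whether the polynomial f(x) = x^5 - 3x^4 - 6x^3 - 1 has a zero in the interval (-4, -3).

No.

f(-4) = -1409 and f(-3) = -325, both negative, so a sign-change argument is unavailable; we show f keeps this sign on the whole interval.
Shift to the endpoint -3: with x = -3 − u (0 < u < 1), one computes f(-3 − u) = -u^5 - 18u^4 - 120u^3 - 378u^2 - 567u - 325.
The nonzero coefficients here are all negative, so for u > 0 every term is negative (or zero), and the constant term -325 is strictly negative.
Therefore f(x) < 0 throughout (-4, -3), and f has no zero there.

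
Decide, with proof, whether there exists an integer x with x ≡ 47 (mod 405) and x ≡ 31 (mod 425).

Reduce both congruences modulo 5, which divides 405 and 425: they say x ≡ 47 (mod 5) and x ≡ 31 (mod 5).
But 47 mod 5 = 2 while 31 mod 5 = 1, a contradiction.
So no integer satisfies both congruences.

No, no such integer exists.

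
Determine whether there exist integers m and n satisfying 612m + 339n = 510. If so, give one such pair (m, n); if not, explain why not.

Since gcd(612, 339) = 3 and 510 = 3·170, Bézout's identity guarantees a solution.
Dividing through by 3 reduces the equation to 204m + 113n = 170.
Euclidean algorithm: 204 = 1·113 + 91, 113 = 1·91 + 22, 91 = 4·22 + 3, 22 = 7·3 + 1, 3 = 3·1 + 0.
Working back up the chain: 1 = 22 − 7·3 = 22 − 7·(91 − 4·22) = −7·91 + 29·22 = −7·91 + 29·(113 − 1·91) = 29·113 − 36·91 = 29·113 − 36·(204 − 1·113) = −36·204 + 65·113. So 204·(-36) + 113·65 = 1.
Multiplying through by 170: m = (-36)·170 = -6120, n = 65·170 = 11050 is a solution.
Shifting by a multiple of (113, −204) keeps it a solution: m = -6120 + 55·113 = 95, n = 11050 − 55·204 = -170.
Indeed 612·95 + 339·(-170) = 58140 − 57630 = 510.

m = 95, n = -170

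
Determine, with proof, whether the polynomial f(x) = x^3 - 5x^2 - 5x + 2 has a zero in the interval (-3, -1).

Such a root exists.

f(-3) = -55 and f(-1) = 1, which have opposite signs.
Since f is a polynomial it is continuous on [-3, -1].
By the Intermediate Value Theorem f must vanish at some point of (-3, -1).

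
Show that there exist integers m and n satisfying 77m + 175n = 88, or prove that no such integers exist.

No such integers exist.

gcd(77, 175) = 7, so every integer of the form 77m + 175n is a multiple of 7.
But 88 = 7·12 + 4, so 7 ∤ 88.
So the equation is unsolvable over ℤ.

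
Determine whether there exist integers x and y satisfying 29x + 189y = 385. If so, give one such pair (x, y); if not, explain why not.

Since gcd(29, 189) = 1, every integer is an integer combination of 29 and 189.
Run the Euclidean algorithm on 189 and 29: 189 = 6·29 + 15, 29 = 1·15 + 14, 15 = 1·14 + 1, 14 = 14·1 + 0.
Back-substituting, 1 = 15 − 1·14 = 15 − (29 − 1·15) = −29 + 2·15 = −29 + 2·(189 − 6·29) = 2·189 − 13·29; that is, 29·(-13) + 189·2 = 1.
Times 385: 29·(-5005) + 189·770 = 385, so (-5005, 770) solves it.
Shifting by a multiple of (189, −29) keeps it a solution: x = -5005 + 27·189 = 98, y = 770 − 27·29 = -13.
Indeed 29·98 + 189·(-13) = 2842 − 2457 = 385.

x = 98, y = -13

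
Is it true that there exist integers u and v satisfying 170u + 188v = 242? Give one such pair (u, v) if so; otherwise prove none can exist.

u = 91, v = -81

Since gcd(170, 188) = 2 and 242 = 2·121, Bézout's identity guarantees a solution.
Dividing through by 2 reduces the equation to 85u + 94v = 121.
Dividing repeatedly: 94 = 1·85 + 9, 85 = 9·9 + 4, 9 = 2·4 + 1, 4 = 4·1 + 0.
Working back up the chain: 1 = 9 − 2·4 = 9 − 2·(85 − 9·9) = −2·85 + 19·9 = −2·85 + 19·(94 − 1·85) = 19·94 − 21·85. So 85·(-21) + 94·19 = 1.
Scaling by 121 gives the particular solution (u, v) = (-2541, 2299).
Adding 28·94 to u and subtracting 28·85 from v gives the tidier solution (91, -81).
Indeed 170·91 + 188·(-81) = 15470 − 15228 = 242.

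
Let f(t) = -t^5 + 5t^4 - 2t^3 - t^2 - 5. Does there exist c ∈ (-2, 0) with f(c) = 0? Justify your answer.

Such a root exists.

f(-2) = 119 and f(0) = -5, which have opposite signs.
As a polynomial, f is continuous on every closed interval.
By the Intermediate Value Theorem f must vanish at some point of (-2, 0).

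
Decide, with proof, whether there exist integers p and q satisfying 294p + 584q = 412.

Since gcd(294, 584) = 2 and 412 = 2·206, Bézout's identity guarantees a solution.
Dividing through by 2 reduces the equation to 147p + 292q = 206.
Euclidean algorithm: 292 = 1·147 + 145, 147 = 1·145 + 2, 145 = 72·2 + 1, 2 = 2·1 + 0.
Working back up the chain: 1 = 145 − 72·2 = 145 − 72·(147 − 1·145) = −72·147 + 73·145 = −72·147 + 73·(292 − 1·147) = 73·292 − 145·147. So 147·(-145) + 292·73 = 1.
Times 206: 147·(-29870) + 292·15038 = 206, so (-29870, 15038) solves it.
Adding 103·292 to p and subtracting 103·147 from q gives the tidier solution (206, -103).
Check: 294·206 + 584·(-103) = 60564 − 60152 = 412. ✓

p = 206, q = -103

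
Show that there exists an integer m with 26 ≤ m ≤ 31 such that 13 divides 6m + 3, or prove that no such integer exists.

For m = 26, 27, …, 31 the values of 6m + 3 modulo 13 are 3, 9, 2, 8, 1, 7 respectively.
Since 0 is absent from this list, 13 ∤ 6m + 3 for every m with 26 ≤ m ≤ 31.

No such integer m in that range exists.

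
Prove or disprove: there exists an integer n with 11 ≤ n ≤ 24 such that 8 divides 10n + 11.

For n = 11, 12, …, 24 the values of 10n + 11 modulo 8 are 1, 3, 5, 7, 1, 3, 5, 7, 1, 3, 5, 7, 1, 3 respectively.
Since 0 is absent from this list, 8 ∤ 10n + 11 for every n with 11 ≤ n ≤ 24.

No, no such integer n in that range exists.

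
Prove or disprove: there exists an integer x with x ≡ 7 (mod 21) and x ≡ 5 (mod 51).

No, no such integer exists.

gcd(21, 51) = 3. If x ≡ 7 (mod 21) and x ≡ 5 (mod 51), then x ≡ 7 (mod 3) and x ≡ 5 (mod 3).
But 7 mod 3 = 1 while 5 mod 3 = 2, a contradiction.
Therefore no such x exists.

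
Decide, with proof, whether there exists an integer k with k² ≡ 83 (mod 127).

Apply Euler's criterion with the prime 127: 83 is a quadratic residue iff 83^63 ≡ 1 (mod 127), and a non-residue iff it is ≡ −1.
Repeated squaring mod 127: 83^2 = 6889 ≡ 31; 83^4 ≡ 31² = 961 ≡ 72; 83^8 ≡ 72² = 5184 ≡ 104; 83^16 ≡ 104² = 10816 ≡ 21; 83^32 ≡ 21² = 441 ≡ 60.
Since 63 = 32 + 16 + 8 + 4 + 2 + 1, 83^63 ≡ 60 · 21 · 104 · 72 · 31 · 83; multiplying out mod 127: 60·21 = 1260 ≡ 117, then 117·104 = 12168 ≡ 103, then 103·72 = 7416 ≡ 50, then 50·31 = 1550 ≡ 26, then 26·83 = 2158 ≡ 126. Thus 83^63 ≡ 126 ≡ −1 (mod 127).
The value −1 means 83 is a non-residue modulo 127, so k² ≡ 83 (mod 127) is impossible.

No, no such integer exists.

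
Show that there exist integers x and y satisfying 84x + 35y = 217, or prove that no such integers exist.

Every value of 84x + 35y is a multiple of gcd(84, 35) = 7; since 7 ∣ 217, solutions exist.
Dividing through by 7 reduces the equation to 12x + 5y = 31.
Dividing repeatedly: 12 = 2·5 + 2, 5 = 2·2 + 1, 2 = 2·1 + 0.
Unwinding: 1 = 5 − 2·2 = 5 − 2·(12 − 2·5) = −2·12 + 5·5, i.e. 12·(-2) + 5·5 = 1.
Scaling by 31 gives the particular solution (x, y) = (-62, 155).
The general solution is x = -62 + 5k, y = 155 − 12k; taking k = 13 gives the smaller pair x = 3, y = -1.
Check: 84·3 + 35·(-1) = 252 − 35 = 217. ✓

x = 3, y = -1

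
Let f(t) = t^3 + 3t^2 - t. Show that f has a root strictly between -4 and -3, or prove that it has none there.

f(-4) = -12 and f(-3) = 3, which have opposite signs.
f is continuous everywhere (it is a polynomial), in particular on [-4, -3].
By the Intermediate Value Theorem, f takes the value 0 somewhere in the open interval.

Such a root exists.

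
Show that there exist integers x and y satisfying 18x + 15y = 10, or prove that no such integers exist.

Both 18 and 15 are divisible by gcd(18, 15) = 3, hence so is any combination 18x + 15y.
But 10 = 3·3 + 1, so 3 ∤ 10.
So the equation is unsolvable over ℤ.

No, no such integers exist.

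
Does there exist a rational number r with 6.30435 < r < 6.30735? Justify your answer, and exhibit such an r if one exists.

Multiplying by 36: 36·6.30435 = 226.95660 and 36·6.30735 = 227.06460, so the integer 227 lies strictly between them.
So r = 227/36 works: it is a ratio of integers, and dividing 36·6.30435 < 227 < 36·6.30735 through by 36 gives 6.30435 < 227/36 < 6.30735.

r = 227/36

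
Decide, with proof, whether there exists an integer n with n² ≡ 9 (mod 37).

n = 34

n = 34 works: 34² = 1156, and 1156 − 9 = 1147 = 31·37.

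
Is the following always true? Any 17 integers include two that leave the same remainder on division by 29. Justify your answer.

No, the set {139, 140, 141, 142, 143, 144, 145, 146, 147, 148, 149, 150, 151, 152, 153, 154, 155} is a counterexample.

Take the 17 consecutive integers 139, 140, …, 155: their residues mod 29 are all distinct because 17 ≤ 29.
Hence this collection has no pair with equal remainders mod 29, disproving the claim.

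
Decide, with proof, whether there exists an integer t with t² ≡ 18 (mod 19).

No, no such integer exists.

Computing t² mod 19 for t = 0, 1, …, 9 (enough, by the symmetry t ↦ 19 − t) gives 0, 1, 4, 9, 16, 6, 17, 11, 7, 5.
The set of squares mod 19 is therefore {0, 1, 4, 5, 6, 7, 9, 11, 16, 17}, which does not contain 18.
Hence no integer t has t² ≡ 18 (mod 19).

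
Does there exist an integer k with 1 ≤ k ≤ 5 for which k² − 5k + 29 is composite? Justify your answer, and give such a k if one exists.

k = 1

At k = 1: 1² − 5·1 + 29 = 25 = 5·5, which is composite.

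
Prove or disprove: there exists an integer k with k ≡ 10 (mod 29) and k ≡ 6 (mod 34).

k = 822

gcd(29, 34) = 1, so the Chinese Remainder Theorem guarantees exactly one residue class mod 986 satisfying both.
Write k = 10 + 29t and require 10 + 29t ≡ 6 (mod 34), i.e. 29t ≡ 30 (mod 34).
Note 29·27 = 783 ≡ 1 (mod 34) (as 783 − 1 = 23·34), so 29⁻¹ ≡ 27.
Multiplying by 27: t ≡ 27·30 = 810 ≡ 28 (mod 34).
With t = 28: k = 10 + 29·28 = 822.
Check: 822 mod 29 = 10, 822 mod 34 = 6. ✓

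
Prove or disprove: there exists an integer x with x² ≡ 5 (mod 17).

There is no such integer.

Since (17 − x)² ≡ x² (mod 17), it suffices to square x = 0, 1, …, 8: the residues are 0, 1, 4, 9, 16, 8, 2, 15, 13.
So the quadratic residues mod 17 are {0, 1, 2, 4, 8, 9, 13, 15, 16}, and 5 is not among them.
Hence no integer x has x² ≡ 5 (mod 17).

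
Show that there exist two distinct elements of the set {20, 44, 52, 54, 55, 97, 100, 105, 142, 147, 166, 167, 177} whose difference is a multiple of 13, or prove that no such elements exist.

There is no such pair.

Residues mod 13: 20↦7, 44↦5, 52↦0, 54↦2, 55↦3, 97↦6, 100↦9, 105↦1, 142↦12, 147↦4, 166↦10, 167↦11, 177↦8.
All 13 residues are distinct, so no two elements differ by a multiple of 13.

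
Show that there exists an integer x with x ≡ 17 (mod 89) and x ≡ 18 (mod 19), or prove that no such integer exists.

x = 284

Since 89 and 19 share no common factor, CRT says the pair of congruences has a solution (unique mod 1691).
Any solution of the first congruence is x = 17 + 89t; substituting into the second, 89t ≡ 18 − 17 ≡ 1 (mod 19).
89 ≡ 13 (mod 19), so this reads 13t ≡ 1 (mod 19). Note 13·3 = 39 ≡ 1 (mod 19) (as 39 − 1 = 2·19), so 13⁻¹ ≡ 3.
Multiplying by 3: t ≡ 3·1 = 3 (mod 19).
Taking t = 3 gives x = 17 + 89·3 = 284.
Check: 284 mod 89 = 17, 284 mod 19 = 18. ✓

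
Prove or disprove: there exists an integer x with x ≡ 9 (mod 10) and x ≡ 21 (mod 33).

x = 219

Since 10 and 33 share no common factor, CRT says the pair of congruences has a solution (unique mod 330).
Write x = 9 + 10t and require 9 + 10t ≡ 21 (mod 33), i.e. 10t ≡ 12 (mod 33).
To invert 10 modulo 33: 33 = 3·10 + 3, 10 = 3·3 + 1, 3 = 3·1 + 0, and unwinding, 1 = 10 − 3·3 = 10 − 3·(33 − 3·10) = −3·33 + 10·10. Thus 10⁻¹ ≡ 10 (mod 33).
Therefore t ≡ 10·12 = 120 ≡ 21 (mod 33).
With t = 21: x = 9 + 10·21 = 219.
Check: 219 mod 10 = 9, 219 mod 33 = 21. ✓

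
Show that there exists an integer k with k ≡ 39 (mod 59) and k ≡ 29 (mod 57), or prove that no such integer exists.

k = 3107

Since 59 and 57 share no common factor, CRT says the pair of congruences has a solution (unique mod 3363).
Any solution of the first congruence is k = 39 + 59t; substituting into the second, 59t ≡ 29 − 39 ≡ 47 (mod 57).
59 ≡ 2 (mod 57), so this reads 2t ≡ 47 (mod 57). Since 2·29 = 58 = 1·57 + 1, the inverse of 2 mod 57 is 29.
Therefore t ≡ 29·47 = 1363 ≡ 52 (mod 57).
With t = 52: k = 39 + 59·52 = 3107.
Verify: 3107 = 52·59 + 39 and 3107 = 54·57 + 29. ✓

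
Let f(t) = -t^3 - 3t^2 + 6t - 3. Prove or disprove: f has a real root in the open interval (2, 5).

No.

The endpoint values f(2) = -11 and f(5) = -173 are both negative. Claim: f(t) < 0 for every t in (2, 5).
Substitute t = 2 + u, where 0 < u < 3 on the interval. Expanding, f(2 + u) = -u^3 - 9u^2 - 18u - 11.
All 4 nonzero coefficients of this polynomial in u are negative; hence for u > 0 the value is a sum of negative terms (the constant -11 among them).
Therefore f(t) < 0 throughout (2, 5), and f has no zero there.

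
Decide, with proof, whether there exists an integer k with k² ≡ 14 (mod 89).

Apply Euler's criterion with the prime 89: 14 is a quadratic residue iff 14^44 ≡ 1 (mod 89), and a non-residue iff it is ≡ −1.
Squaring successively (mod 89): 14^2 = 196 ≡ 18; 14^4 ≡ 18² = 324 ≡ 57; 14^8 ≡ 57² = 3249 ≡ 45; 14^16 ≡ 45² = 2025 ≡ 67; 14^32 ≡ 67² = 4489 ≡ 39.
Since 44 = 32 + 8 + 4, 14^44 ≡ 39 · 45 · 57; multiplying out mod 89: 39·45 = 1755 ≡ 64, then 64·57 = 3648 ≡ 88. Thus 14^44 ≡ 88 ≡ −1 (mod 89).
The value −1 means 14 is a non-residue modulo 89, so k² ≡ 14 (mod 89) is impossible.

No such integer exists.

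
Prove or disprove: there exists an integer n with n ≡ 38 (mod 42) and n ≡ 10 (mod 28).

n = 38

Here gcd(42, 28) = 14, and both 38 and 10 leave remainder 10 mod 14, so the system is consistent.
In fact n = 38 itself already satisfies 38 mod 28 = 10.
Indeed 38 ≡ 38 (mod 42) and 38 ≡ 10 (mod 28).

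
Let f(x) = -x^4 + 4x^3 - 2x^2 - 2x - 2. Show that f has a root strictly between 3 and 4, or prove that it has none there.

Yes, f has a root in the interval.

f(3) = 1 and f(4) = -42, which have opposite signs.
f is continuous everywhere (it is a polynomial), in particular on [3, 4].
By the Intermediate Value Theorem f must vanish at some point of (3, 4).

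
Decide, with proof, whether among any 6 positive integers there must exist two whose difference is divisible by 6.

No, the set {13, 14, 15, 16, 17, 18} is a counterexample.

Consider the 6 integers 13, 14, …, 18. They lie in distinct residue classes modulo 6, since 6 ≤ 6.
The differences between them range over 1, …, 5, none of which is divisible by 6.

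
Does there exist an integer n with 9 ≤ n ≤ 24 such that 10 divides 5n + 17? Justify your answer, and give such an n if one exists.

At n = 9, 5·9 + 17 = 62 ≡ 2 (mod 10), and each step in n adds 5, giving residues 2, 7, 2, 7, 2, 7, 2, 7, 2, 7, 2, 7, 2, 7, 2, 7 for n = 9, 10, …, 24.
The residue 0 does not occur, so no n in [9, 24] makes 5n + 17 a multiple of 10.

There is no such integer n in that range.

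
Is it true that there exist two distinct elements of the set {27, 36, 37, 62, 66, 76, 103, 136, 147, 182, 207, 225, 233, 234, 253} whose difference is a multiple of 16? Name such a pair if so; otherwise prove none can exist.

Two integers differ by a multiple of 16 exactly when they have the same residue mod 16. The residues are 27↦11, 36↦4, 37↦5, 62↦14, 66↦2, 76↦12, 103↦7, 136↦8, 147↦3, 182↦6, 207↦15, 225↦1, 233↦9, 234↦10, 253↦13.
No residue repeats among the 15 elements, so no pair has difference ≡ 0 (mod 16).

No such pair exists.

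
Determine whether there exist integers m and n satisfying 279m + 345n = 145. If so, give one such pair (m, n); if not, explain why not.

gcd(279, 345) = 3, so every integer of the form 279m + 345n is a multiple of 3.
But 145 is not a multiple of 3 (it leaves remainder 1).
Hence no integers m, n satisfy the equation.

No, no such integers exist.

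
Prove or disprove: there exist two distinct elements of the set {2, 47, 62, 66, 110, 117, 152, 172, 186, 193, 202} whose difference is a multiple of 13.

There is no such pair.

Residues mod 13: 2↦2, 47↦8, 62↦10, 66↦1, 110↦6, 117↦0, 152↦9, 172↦3, 186↦4, 193↦11, 202↦7.
These 11 residues are pairwise different, hence no difference of two elements is divisible by 13.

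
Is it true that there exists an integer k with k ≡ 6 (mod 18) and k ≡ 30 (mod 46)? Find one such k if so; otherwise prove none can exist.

k = 168

gcd(18, 46) = 2. A simultaneous solution exists iff 6 ≡ 30 (mod 2); here 6 mod 2 = 0 = 30 mod 2, so it does.
Write k = 6 + 18t. Then 18t ≡ 30 − 6 ≡ 24 (mod 46); dividing through by 2 gives 9t ≡ 12 (mod 23).
Since 9·18 = 162 = 7·23 + 1, the inverse of 9 mod 23 is 18.
Multiplying by 18: t ≡ 18·12 = 216 ≡ 9 (mod 23).
Then k = 6 + 18·9 = 168.
Check: 168 mod 18 = 6, 168 mod 46 = 30. ✓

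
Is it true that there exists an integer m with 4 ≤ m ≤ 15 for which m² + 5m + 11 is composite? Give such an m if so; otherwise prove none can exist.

m = 6

At m = 6: 6² + 5·6 + 11 = 77 = 7·11, which is composite.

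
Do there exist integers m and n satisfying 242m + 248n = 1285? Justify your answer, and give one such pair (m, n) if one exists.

There are no such integers.

Both 242 and 248 are divisible by gcd(242, 248) = 2, hence so is any combination 242m + 248n.
But 1285 is not a multiple of 2 (it leaves remainder 1).
Hence no integers m, n satisfy the equation.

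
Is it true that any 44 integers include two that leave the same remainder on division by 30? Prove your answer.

True.

Partition the integers by their residue mod 30; there are 30 classes.
Placing 44 integers into 30 classes, some class receives at least two — say a and b.
That is, a and b leave the same remainder on division by 30, as claimed.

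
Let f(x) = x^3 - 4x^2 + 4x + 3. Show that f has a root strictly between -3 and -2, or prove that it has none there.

No such root exists.

f(-3) = -72 and f(-2) = -29, both negative, so a sign-change argument is unavailable; we show f keeps this sign on the whole interval.
Substitute x = -2 − u, where 0 < u < 1 on the interval. Expanding, f(-2 − u) = -u^3 - 10u^2 - 32u - 29.
The nonzero coefficients here are all negative, so for u > 0 every term is negative (or zero), and the constant term -29 is strictly negative.
Therefore f(x) < 0 throughout (-3, -2), and f has no zero there.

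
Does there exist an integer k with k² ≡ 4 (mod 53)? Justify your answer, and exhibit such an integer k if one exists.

k = 51 works: 51² = 2601, and 2601 − 4 = 2597 = 49·53.

k = 51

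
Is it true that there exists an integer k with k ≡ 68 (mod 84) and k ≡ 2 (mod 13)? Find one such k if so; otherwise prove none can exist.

The moduli 84 and 13 are coprime, so by the Chinese Remainder Theorem a unique solution modulo 1092 exists.
Write k = 68 + 84t and require 68 + 84t ≡ 2 (mod 13), i.e. 84t ≡ 12 (mod 13).
84 ≡ 6 (mod 13), so this reads 6t ≡ 12 (mod 13). Invert 6 mod 13 by the Euclidean algorithm: 13 = 2·6 + 1, 6 = 6·1 + 0; back-substituting, 1 = 13 − 2·6. Hence 6·(-2) ≡ 1, so 6⁻¹ ≡ -2 ≡ 11 (mod 13).
Multiplying by 11: t ≡ 11·12 = 132 ≡ 2 (mod 13).
With t = 2: k = 68 + 84·2 = 236.
Verify: 236 = 2·84 + 68 and 236 = 18·13 + 2. ✓

k = 236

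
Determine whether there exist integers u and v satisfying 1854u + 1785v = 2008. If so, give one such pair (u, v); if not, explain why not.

No such integers exist.

gcd(1854, 1785) = 3, so every integer of the form 1854u + 1785v is a multiple of 3.
However 2008 leaves remainder 1 on division by 3.
Therefore 1854u + 1785v = 2008 has no solution in integers.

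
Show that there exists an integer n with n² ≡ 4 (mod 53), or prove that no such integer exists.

Take n = 51. Then 51² = 2601 = 49·53 + 4, so 51² ≡ 4 (mod 53).

n = 51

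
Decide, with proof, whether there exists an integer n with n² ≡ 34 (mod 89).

n = 52

n = 52 works: 52² = 2704, and 2704 − 34 = 2670 = 30·89.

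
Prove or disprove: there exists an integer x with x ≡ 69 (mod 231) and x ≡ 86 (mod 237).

No such integer exists.

gcd(231, 237) = 3. If x ≡ 69 (mod 231) and x ≡ 86 (mod 237), then x ≡ 69 (mod 3) and x ≡ 86 (mod 3).
These are incompatible: 69 − 86 = -17 is not divisible by 3.
Therefore no such x exists.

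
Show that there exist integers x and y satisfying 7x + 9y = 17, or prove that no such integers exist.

Since gcd(7, 9) = 1, every integer is an integer combination of 7 and 9.
Dividing repeatedly: 9 = 1·7 + 2, 7 = 3·2 + 1, 2 = 2·1 + 0.
Unwinding: 1 = 7 − 3·2 = 7 − 3·(9 − 1·7) = −3·9 + 4·7, i.e. 7·4 + 9·(-3) = 1.
Times 17: 7·68 + 9·(-51) = 17, so (68, -51) solves it.
Subtracting 7·9 from x and adding 7·7 to y gives the tidier solution (5, -2).
Indeed 7·5 + 9·(-2) = 35 − 18 = 17.

x = 5, y = -2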